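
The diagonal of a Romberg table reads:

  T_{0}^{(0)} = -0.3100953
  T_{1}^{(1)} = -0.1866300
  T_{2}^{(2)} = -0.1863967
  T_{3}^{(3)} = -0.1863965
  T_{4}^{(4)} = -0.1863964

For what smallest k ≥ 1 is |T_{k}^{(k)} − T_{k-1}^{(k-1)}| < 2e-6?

k = 3

|T_{1}^{(1)} − T_{0}^{(0)}| = 0.1234653 ≥ 2e-6
|T_{2}^{(2)} − T_{1}^{(1)}| = 0.0002333 ≥ 2e-6
|T_{3}^{(3)} − T_{2}^{(2)}| = 0.0000002 < 2e-6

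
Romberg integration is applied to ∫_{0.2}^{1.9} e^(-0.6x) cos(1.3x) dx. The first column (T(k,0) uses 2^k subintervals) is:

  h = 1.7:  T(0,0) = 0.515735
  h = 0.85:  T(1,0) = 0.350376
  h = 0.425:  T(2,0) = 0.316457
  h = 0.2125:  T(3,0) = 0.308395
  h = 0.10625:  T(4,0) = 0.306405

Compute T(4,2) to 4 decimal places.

0.3057

Richardson extrapolation on the trapezoidal column (denominator 4−1=3):
T(3,1) = (4·0.308395 − 0.316457) / 3 = 0.305708
T(4,1) = 0.306405 + (0.306405 − 0.308395)/3 = 0.305742
T(4,2) = (16·0.305742 − 0.305708) / 15 = 0.305744
(Column j=1 coincides with Simpson's rule on the same nodes.)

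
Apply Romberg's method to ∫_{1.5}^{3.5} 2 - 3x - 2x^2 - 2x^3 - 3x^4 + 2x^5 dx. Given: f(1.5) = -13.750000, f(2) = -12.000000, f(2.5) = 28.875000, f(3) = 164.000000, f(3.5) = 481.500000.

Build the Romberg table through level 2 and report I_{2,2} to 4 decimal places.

188.5500

I_{0,0} (trapezoid, 1 panel, h=2.0000): 467.750000
I_{1,0} (trapezoid, 2 panels, h=1.0000): 262.750000
I_{2,0} (trapezoid, 4 panels, h=0.5000): 207.375000
I_{1,1} = 262.750000 + (262.750000 − 467.750000)/3 = 194.416667
I_{2,1} = 207.375000 + (207.375000 − 262.750000)/3 = 188.916667
I_{2,2} = 188.916667 + (188.916667 − 194.416667)/15 = 188.550000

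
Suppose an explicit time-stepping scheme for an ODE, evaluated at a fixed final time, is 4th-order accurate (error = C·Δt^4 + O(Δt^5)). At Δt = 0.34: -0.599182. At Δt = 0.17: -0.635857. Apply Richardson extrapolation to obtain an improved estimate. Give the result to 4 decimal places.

-0.6383

The leading error scales as Δt^4; refining by a factor of 2 reduces it by 2^4 = 16.
Extrapolated value = (16·A(Δt/2) − A(Δt)) / (16 − 1)
= (16·(-0.635857) − (-0.599182)) / 15
= -9.574530 / 15 = -0.638302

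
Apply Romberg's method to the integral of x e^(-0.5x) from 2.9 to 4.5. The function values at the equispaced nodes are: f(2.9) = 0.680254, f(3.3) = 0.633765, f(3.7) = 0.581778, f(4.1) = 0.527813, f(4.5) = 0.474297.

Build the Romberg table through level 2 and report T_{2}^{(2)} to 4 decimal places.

0.9286

T_{0}^{(0)} (trapezoid, 1 panel, h=1.6000): 0.923641
T_{1}^{(0)} (trapezoid, 2 panels, h=0.8000): 0.927243
T_{2}^{(0)} (trapezoid, 4 panels, h=0.4000): 0.928253
T_{1}^{(1)} = 0.927243 + (0.927243 − 0.923641)/3 = 0.928444
T_{2}^{(1)} = 0.928253 + (0.928253 − 0.927243)/3 = 0.928590
T_{2}^{(2)} = 0.928590 + (0.928590 − 0.928444)/15 = 0.928600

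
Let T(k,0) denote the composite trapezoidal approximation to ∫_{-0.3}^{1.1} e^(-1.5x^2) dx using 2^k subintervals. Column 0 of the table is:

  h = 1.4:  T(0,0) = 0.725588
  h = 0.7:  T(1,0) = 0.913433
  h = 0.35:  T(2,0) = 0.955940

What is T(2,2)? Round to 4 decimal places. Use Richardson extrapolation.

0.9697

T(1,1) = 0.913433 + (0.913433 − 0.725588)/3 = 0.976048
T(2,1) = 0.955940 + (0.955940 − 0.913433)/3 = 0.970109
T(2,2) = 0.970109 + (0.970109 − 0.976048)/15 = 0.969713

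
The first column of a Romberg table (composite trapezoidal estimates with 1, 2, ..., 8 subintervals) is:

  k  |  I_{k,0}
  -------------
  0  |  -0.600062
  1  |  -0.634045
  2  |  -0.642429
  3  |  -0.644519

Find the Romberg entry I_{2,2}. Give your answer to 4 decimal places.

-0.6452

Richardson extrapolation on the trapezoidal column (denominator 4−1=3):
I_{1,1} = (4·(-0.634045) − (-0.600062)) / 3 = -0.645373
I_{2,1} = -0.642429 + (-0.642429 − (-0.634045))/3 = -0.645224
I_{2,2} = -0.645224 + (-0.645224 − (-0.645373))/15 = -0.645214
(Column j=1 coincides with Simpson's rule on the same nodes.)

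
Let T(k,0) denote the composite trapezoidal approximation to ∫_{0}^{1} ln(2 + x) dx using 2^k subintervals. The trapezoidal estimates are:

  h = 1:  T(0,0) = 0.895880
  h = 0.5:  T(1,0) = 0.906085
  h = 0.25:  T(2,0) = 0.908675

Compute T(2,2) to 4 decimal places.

0.9095

Richardson extrapolation on the trapezoidal column (denominator 4−1=3):
T(1,1) = 0.906085 + (0.906085 − 0.895880)/3 = 0.909487
T(2,1) = (4·0.908675 − 0.906085) / 3 = 0.909538
T(2,2) = (16·0.909538 − 0.909487) / 15 = 0.909541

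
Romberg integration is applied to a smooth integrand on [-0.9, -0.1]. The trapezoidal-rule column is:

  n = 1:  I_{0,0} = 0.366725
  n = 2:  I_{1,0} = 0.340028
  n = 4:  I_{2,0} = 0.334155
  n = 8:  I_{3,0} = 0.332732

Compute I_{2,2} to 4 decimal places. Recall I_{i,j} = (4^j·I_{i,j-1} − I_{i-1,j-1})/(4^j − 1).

0.3323

I_{1,1} = (4·0.340028 − 0.366725) / 3 = 0.331129
I_{2,1} = (4·0.334155 − 0.340028) / 3 = 0.332197
I_{2,2} = (16·0.332197 − 0.331129) / 15 = 0.332268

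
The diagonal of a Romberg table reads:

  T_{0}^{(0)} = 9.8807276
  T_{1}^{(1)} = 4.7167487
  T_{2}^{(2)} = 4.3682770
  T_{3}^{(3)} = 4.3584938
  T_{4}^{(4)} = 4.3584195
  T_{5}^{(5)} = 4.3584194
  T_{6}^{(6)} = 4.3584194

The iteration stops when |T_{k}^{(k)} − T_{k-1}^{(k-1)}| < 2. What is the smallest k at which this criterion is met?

k = 2

|T_{1}^{(1)} − T_{0}^{(0)}| = 5.1639789 ≥ 2
|T_{2}^{(2)} − T_{1}^{(1)}| = 0.3484717 < 2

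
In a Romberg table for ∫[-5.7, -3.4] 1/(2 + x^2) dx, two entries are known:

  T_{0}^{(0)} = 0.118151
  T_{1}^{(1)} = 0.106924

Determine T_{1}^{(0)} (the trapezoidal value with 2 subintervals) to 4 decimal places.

0.1097

From T_{1}^{(1)} = (4·T_{1}^{(0)} − T_{0}^{(0)})/3, solve for T_{1}^{(0)}:
4·T_{1}^{(0)} = 3·0.106924 + 0.118151 = 0.438923
T_{1}^{(0)} = 0.109731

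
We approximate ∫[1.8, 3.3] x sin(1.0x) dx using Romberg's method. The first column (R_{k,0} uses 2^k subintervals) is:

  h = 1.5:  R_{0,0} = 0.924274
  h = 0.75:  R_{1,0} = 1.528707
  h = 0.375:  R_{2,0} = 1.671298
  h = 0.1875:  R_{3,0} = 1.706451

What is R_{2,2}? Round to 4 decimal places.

1.7181

R_{1,1} = (4·1.528707 − 0.924274) / 3 = 1.730185
R_{2,1} = (4·1.671298 − 1.528707) / 3 = 1.718828
R_{2,2} = (16·1.718828 − 1.730185) / 15 = 1.718071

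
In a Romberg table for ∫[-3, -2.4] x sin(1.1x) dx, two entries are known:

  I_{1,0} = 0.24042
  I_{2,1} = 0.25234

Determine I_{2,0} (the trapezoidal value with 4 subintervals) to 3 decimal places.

From I_{2,1} = (4·I_{2,0} − I_{1,0})/3, solve for I_{2,0}:
4·I_{2,0} = 3·0.25234 + 0.24042 = 0.99744
I_{2,0} = 0.24936

0.249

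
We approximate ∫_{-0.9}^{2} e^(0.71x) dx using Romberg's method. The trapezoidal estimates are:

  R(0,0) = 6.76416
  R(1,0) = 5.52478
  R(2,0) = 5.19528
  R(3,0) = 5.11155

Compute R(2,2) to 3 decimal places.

R(1,1) = (4·5.52478 − 6.76416) / 3 = 5.11165
R(2,1) = 5.19528 + (5.19528 − 5.52478)/3 = 5.08545
R(2,2) = 5.08545 + (5.08545 − 5.11165)/15 = 5.08370

5.084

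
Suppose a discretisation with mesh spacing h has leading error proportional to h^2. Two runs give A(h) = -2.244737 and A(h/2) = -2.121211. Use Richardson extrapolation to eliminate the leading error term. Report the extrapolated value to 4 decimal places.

-2.0800

The leading error scales as h^2; refining by a factor of 2 reduces it by 2^2 = 4.
Extrapolated value = (4·A(h/2) − A(h)) / (4 − 1)
= (4·(-2.121211) − (-2.244737)) / 3
= -6.240107 / 3 = -2.080036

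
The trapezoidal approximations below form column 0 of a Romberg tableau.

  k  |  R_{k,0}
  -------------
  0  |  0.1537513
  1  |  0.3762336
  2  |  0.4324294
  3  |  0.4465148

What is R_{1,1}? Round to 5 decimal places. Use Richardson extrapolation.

Richardson extrapolation on the trapezoidal column (denominator 4−1=3):
R_{1,1} = 0.3762336 + (0.3762336 − 0.1537513)/3 = 0.4503944

0.45039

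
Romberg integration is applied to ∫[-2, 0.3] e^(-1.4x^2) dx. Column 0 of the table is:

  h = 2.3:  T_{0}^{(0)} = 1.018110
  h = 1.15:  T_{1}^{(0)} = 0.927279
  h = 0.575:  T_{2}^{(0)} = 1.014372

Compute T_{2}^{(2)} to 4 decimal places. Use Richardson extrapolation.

T_{1}^{(1)} = 0.927279 + (0.927279 − 1.018110)/3 = 0.897002
T_{2}^{(1)} = 1.014372 + (1.014372 − 0.927279)/3 = 1.043403
T_{2}^{(2)} = 1.043403 + (1.043403 − 0.897002)/15 = 1.053163

1.0532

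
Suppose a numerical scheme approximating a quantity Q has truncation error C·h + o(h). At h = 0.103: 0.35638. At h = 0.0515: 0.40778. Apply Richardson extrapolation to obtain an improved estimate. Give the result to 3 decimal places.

The leading error scales as h; refining by a factor of 2 reduces it by 2^1 = 2.
Extrapolated value = (2·A(h/2) − A(h)) / (2 − 1)
= (2·0.40778 − 0.35638) / 1
= 0.45918 / 1 = 0.45918

0.459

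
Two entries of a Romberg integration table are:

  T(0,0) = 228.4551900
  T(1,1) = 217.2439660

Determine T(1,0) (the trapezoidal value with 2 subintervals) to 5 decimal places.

220.04677

From T(1,1) = (4·T(1,0) − T(0,0))/3, solve for T(1,0):
4·T(1,0) = 3·217.2439660 + 228.4551900 = 880.1870880
T(1,0) = 220.0467720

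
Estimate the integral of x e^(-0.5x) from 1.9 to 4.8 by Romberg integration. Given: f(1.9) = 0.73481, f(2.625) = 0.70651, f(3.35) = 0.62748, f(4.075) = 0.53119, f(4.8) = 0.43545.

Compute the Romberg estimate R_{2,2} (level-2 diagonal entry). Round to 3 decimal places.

1.783

R_{0,0} (trapezoid, 1 panel, h=2.9000): 1.69688
R_{1,0} (trapezoid, 2 panels, h=1.4500): 1.75828
R_{2,0} (trapezoid, 4 panels, h=0.7250): 1.77647
R_{1,1} = 1.75828 + (1.75828 − 1.69688)/3 = 1.77875
R_{2,1} = 1.77647 + (1.77647 − 1.75828)/3 = 1.78253
R_{2,2} = 1.78253 + (1.78253 − 1.77875)/15 = 1.78278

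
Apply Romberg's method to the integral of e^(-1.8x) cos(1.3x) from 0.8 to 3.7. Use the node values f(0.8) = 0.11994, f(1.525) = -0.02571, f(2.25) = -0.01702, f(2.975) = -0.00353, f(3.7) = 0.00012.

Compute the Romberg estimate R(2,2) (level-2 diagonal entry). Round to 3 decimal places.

R(0,0) (trapezoid, 1 panel, h=2.9000): 0.17409
R(1,0) (trapezoid, 2 panels, h=1.4500): 0.06236
R(2,0) (trapezoid, 4 panels, h=0.7250): 0.00998
R(1,1) = 0.06236 + (0.06236 − 0.17409)/3 = 0.02512
R(2,1) = 0.00998 + (0.00998 − 0.06236)/3 = -0.00748
R(2,2) = -0.00748 + (-0.00748 − 0.02512)/15 = -0.00965

-0.010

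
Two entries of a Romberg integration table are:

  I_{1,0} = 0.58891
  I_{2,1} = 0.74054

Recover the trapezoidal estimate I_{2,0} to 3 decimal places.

0.703

From I_{2,1} = (4·I_{2,0} − I_{1,0})/3, solve for I_{2,0}:
4·I_{2,0} = 3·0.74054 + 0.58891 = 2.81053
I_{2,0} = 0.70263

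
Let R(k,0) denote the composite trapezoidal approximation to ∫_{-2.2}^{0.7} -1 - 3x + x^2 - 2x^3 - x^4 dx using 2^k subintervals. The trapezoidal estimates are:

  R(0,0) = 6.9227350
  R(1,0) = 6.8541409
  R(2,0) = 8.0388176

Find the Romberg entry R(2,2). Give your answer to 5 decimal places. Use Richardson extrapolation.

8.54054

Richardson extrapolation on the trapezoidal column (denominator 4−1=3):
R(1,1) = 6.8541409 + (6.8541409 − 6.9227350)/3 = 6.8312762
R(2,1) = (4·8.0388176 − 6.8541409) / 3 = 8.4337098
R(2,2) = 8.4337098 + (8.4337098 − 6.8312762)/15 = 8.5405387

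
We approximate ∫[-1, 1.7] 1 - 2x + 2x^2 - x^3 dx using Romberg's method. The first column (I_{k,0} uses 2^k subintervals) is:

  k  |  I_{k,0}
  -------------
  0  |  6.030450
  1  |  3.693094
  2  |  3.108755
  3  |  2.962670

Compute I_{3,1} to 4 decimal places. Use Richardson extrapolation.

Richardson extrapolation on the trapezoidal column (denominator 4−1=3):
I_{3,1} = (4·2.962670 − 3.108755) / 3 = 2.913975

2.9140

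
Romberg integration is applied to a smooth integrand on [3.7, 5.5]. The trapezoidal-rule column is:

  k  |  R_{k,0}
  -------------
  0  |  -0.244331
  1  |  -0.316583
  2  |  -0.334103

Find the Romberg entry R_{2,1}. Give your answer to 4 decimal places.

Richardson extrapolation on the trapezoidal column (denominator 4−1=3):
R_{2,1} = -0.334103 + (-0.334103 − (-0.316583))/3 = -0.339943

-0.3399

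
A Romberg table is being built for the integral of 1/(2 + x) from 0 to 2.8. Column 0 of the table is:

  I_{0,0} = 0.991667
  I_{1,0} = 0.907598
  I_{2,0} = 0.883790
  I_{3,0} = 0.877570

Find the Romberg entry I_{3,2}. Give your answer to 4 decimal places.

Richardson extrapolation on the trapezoidal column (denominator 4−1=3):
I_{2,1} = 0.883790 + (0.883790 − 0.907598)/3 = 0.875854
I_{3,1} = 0.877570 + (0.877570 − 0.883790)/3 = 0.875497
I_{3,2} = 0.875497 + (0.875497 − 0.875854)/15 = 0.875473

0.8755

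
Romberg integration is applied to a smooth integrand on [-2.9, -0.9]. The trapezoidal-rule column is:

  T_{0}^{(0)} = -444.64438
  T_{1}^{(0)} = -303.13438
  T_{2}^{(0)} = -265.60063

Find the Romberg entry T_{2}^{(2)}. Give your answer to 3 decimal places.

-252.898

T_{1}^{(1)} = (4·(-303.13438) − (-444.64438)) / 3 = -255.96438
T_{2}^{(1)} = -265.60063 + (-265.60063 − (-303.13438))/3 = -253.08938
T_{2}^{(2)} = -253.08938 + (-253.08938 − (-255.96438))/15 = -252.89771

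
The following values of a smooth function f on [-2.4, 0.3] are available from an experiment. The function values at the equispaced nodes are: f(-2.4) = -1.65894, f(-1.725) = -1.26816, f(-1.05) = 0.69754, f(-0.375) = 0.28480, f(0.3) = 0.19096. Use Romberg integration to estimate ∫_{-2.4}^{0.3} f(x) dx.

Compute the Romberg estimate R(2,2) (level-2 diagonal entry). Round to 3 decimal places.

-1.001

R(0,0) (trapezoid, 1 panel, h=2.7000): -1.98177
R(1,0) (trapezoid, 2 panels, h=1.3500): -0.04921
R(2,0) (trapezoid, 4 panels, h=0.6750): -0.68837
R(1,1) = -0.04921 + (-0.04921 − (-1.98177))/3 = 0.59498
R(2,1) = -0.68837 + (-0.68837 − (-0.04921))/3 = -0.90142
R(2,2) = -0.90142 + (-0.90142 − 0.59498)/15 = -1.00118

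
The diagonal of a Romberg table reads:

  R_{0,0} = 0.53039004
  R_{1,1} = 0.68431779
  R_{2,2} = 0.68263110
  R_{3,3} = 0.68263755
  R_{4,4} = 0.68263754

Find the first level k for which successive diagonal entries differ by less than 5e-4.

|R_{1,1} − R_{0,0}| = 0.15392775 ≥ 5e-4
|R_{2,2} − R_{1,1}| = 0.00168669 ≥ 5e-4
|R_{3,3} − R_{2,2}| = 0.00000645 < 5e-4

k = 3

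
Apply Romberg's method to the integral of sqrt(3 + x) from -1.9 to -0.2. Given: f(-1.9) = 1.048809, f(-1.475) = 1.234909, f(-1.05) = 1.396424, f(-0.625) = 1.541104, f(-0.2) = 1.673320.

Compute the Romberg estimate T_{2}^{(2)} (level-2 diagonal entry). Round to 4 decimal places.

2.3544

T_{0}^{(0)} (trapezoid, 1 panel, h=1.7000): 2.313810
T_{1}^{(0)} (trapezoid, 2 panels, h=0.8500): 2.343865
T_{2}^{(0)} (trapezoid, 4 panels, h=0.4250): 2.351738
T_{1}^{(1)} = 2.343865 + (2.343865 − 2.313810)/3 = 2.353883
T_{2}^{(1)} = 2.351738 + (2.351738 − 2.343865)/3 = 2.354362
T_{2}^{(2)} = 2.354362 + (2.354362 − 2.353883)/15 = 2.354394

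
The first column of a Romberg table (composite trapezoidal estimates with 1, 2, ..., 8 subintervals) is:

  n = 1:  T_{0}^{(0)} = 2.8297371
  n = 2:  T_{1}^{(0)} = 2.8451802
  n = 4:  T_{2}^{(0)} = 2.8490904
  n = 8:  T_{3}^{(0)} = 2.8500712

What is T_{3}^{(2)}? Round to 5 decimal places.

T_{2}^{(1)} = 2.8490904 + (2.8490904 − 2.8451802)/3 = 2.8503938
T_{3}^{(1)} = (4·2.8500712 − 2.8490904) / 3 = 2.8503981
T_{3}^{(2)} = (16·2.8503981 − 2.8503938) / 15 = 2.8503984

2.85040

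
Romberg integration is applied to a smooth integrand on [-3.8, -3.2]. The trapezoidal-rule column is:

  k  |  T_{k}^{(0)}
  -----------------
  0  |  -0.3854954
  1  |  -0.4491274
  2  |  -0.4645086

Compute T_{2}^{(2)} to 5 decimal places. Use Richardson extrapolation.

Richardson extrapolation on the trapezoidal column (denominator 4−1=3):
T_{1}^{(1)} = -0.4491274 + (-0.4491274 − (-0.3854954))/3 = -0.4703381
T_{2}^{(1)} = -0.4645086 + (-0.4645086 − (-0.4491274))/3 = -0.4696357
T_{2}^{(2)} = -0.4696357 + (-0.4696357 − (-0.4703381))/15 = -0.4695889

-0.46959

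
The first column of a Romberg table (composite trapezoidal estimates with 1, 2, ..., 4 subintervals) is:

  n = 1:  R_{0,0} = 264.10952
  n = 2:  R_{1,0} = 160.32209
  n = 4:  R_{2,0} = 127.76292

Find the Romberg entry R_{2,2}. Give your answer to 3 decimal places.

Richardson extrapolation on the trapezoidal column (denominator 4−1=3):
R_{1,1} = 160.32209 + (160.32209 − 264.10952)/3 = 125.72628
R_{2,1} = (4·127.76292 − 160.32209) / 3 = 116.90986
R_{2,2} = 116.90986 + (116.90986 − 125.72628)/15 = 116.32210
(Column j=1 coincides with Simpson's rule on the same nodes.)

116.322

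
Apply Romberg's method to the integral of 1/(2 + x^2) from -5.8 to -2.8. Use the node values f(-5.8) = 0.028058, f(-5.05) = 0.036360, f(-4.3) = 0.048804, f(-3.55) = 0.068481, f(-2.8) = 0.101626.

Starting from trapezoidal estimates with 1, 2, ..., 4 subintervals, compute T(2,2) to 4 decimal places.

T(0,0) (trapezoid, 1 panel, h=3.0000): 0.194526
T(1,0) (trapezoid, 2 panels, h=1.5000): 0.170469
T(2,0) (trapezoid, 4 panels, h=0.7500): 0.163865
T(1,1) = 0.170469 + (0.170469 − 0.194526)/3 = 0.162450
T(2,1) = 0.163865 + (0.163865 − 0.170469)/3 = 0.161664
T(2,2) = 0.161664 + (0.161664 − 0.162450)/15 = 0.161612

0.1616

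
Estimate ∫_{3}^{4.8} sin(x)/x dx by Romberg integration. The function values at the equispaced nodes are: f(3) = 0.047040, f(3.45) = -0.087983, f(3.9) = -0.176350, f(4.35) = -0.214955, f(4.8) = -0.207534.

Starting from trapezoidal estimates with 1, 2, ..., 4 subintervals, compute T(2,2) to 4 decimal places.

T(0,0) (trapezoid, 1 panel, h=1.8000): -0.144445
T(1,0) (trapezoid, 2 panels, h=0.9000): -0.230937
T(2,0) (trapezoid, 4 panels, h=0.4500): -0.251791
T(1,1) = -0.230937 + (-0.230937 − (-0.144445))/3 = -0.259768
T(2,1) = -0.251791 + (-0.251791 − (-0.230937))/3 = -0.258742
T(2,2) = -0.258742 + (-0.258742 − (-0.259768))/15 = -0.258674

-0.2587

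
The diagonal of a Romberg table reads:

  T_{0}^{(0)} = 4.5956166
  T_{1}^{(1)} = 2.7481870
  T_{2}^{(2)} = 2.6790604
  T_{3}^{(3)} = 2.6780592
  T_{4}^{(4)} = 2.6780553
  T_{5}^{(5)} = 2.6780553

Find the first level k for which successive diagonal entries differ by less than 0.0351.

|T_{1}^{(1)} − T_{0}^{(0)}| = 1.8474296 ≥ 0.0351
|T_{2}^{(2)} − T_{1}^{(1)}| = 0.0691266 ≥ 0.0351
|T_{3}^{(3)} − T_{2}^{(2)}| = 0.0010012 < 0.0351

k = 3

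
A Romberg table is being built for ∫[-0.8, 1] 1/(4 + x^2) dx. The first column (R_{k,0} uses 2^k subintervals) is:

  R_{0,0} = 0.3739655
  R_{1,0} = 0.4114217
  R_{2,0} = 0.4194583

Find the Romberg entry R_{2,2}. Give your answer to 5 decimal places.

Richardson extrapolation on the trapezoidal column (denominator 4−1=3):
R_{1,1} = (4·0.4114217 − 0.3739655) / 3 = 0.4239071
R_{2,1} = (4·0.4194583 − 0.4114217) / 3 = 0.4221372
R_{2,2} = 0.4221372 + (0.4221372 − 0.4239071)/15 = 0.4220192

0.42202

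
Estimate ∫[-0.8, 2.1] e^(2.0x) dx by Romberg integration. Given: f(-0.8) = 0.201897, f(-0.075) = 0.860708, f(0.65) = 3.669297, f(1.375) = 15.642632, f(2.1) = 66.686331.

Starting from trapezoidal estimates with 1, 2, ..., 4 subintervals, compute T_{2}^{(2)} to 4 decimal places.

33.5226

T_{0}^{(0)} (trapezoid, 1 panel, h=2.9000): 96.987931
T_{1}^{(0)} (trapezoid, 2 panels, h=1.4500): 53.814446
T_{2}^{(0)} (trapezoid, 4 panels, h=0.7250): 38.872144
T_{1}^{(1)} = 53.814446 + (53.814446 − 96.987931)/3 = 39.423284
T_{2}^{(1)} = 38.872144 + (38.872144 − 53.814446)/3 = 33.891377
T_{2}^{(2)} = 33.891377 + (33.891377 − 39.423284)/15 = 33.522583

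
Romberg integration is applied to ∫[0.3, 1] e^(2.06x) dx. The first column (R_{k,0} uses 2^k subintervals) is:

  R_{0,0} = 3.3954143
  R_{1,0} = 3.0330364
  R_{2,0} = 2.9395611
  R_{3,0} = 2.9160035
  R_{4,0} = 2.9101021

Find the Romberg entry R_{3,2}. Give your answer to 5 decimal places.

2.90813

Richardson extrapolation on the trapezoidal column (denominator 4−1=3):
R_{2,1} = 2.9395611 + (2.9395611 − 3.0330364)/3 = 2.9084027
R_{3,1} = 2.9160035 + (2.9160035 − 2.9395611)/3 = 2.9081510
R_{3,2} = 2.9081510 + (2.9081510 − 2.9084027)/15 = 2.9081342
(Column j=1 coincides with Simpson's rule on the same nodes.)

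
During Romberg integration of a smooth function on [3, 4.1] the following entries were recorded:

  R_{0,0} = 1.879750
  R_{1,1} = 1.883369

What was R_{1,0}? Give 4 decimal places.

From R_{1,1} = (4·R_{1,0} − R_{0,0})/3, solve for R_{1,0}:
4·R_{1,0} = 3·1.883369 + 1.879750 = 7.529857
R_{1,0} = 1.882464

1.8825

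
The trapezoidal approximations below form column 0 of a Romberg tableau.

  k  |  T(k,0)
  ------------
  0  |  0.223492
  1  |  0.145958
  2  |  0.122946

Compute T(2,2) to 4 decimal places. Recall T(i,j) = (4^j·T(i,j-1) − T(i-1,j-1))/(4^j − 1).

0.1150

Richardson extrapolation on the trapezoidal column (denominator 4−1=3):
T(1,1) = 0.145958 + (0.145958 − 0.223492)/3 = 0.120113
T(2,1) = (4·0.122946 − 0.145958) / 3 = 0.115275
T(2,2) = (16·0.115275 − 0.120113) / 15 = 0.114952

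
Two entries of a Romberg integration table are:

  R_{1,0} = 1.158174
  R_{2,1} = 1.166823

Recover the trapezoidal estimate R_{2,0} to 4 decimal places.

From R_{2,1} = (4·R_{2,0} − R_{1,0})/3, solve for R_{2,0}:
4·R_{2,0} = 3·1.166823 + 1.158174 = 4.658643
R_{2,0} = 1.164661

1.1647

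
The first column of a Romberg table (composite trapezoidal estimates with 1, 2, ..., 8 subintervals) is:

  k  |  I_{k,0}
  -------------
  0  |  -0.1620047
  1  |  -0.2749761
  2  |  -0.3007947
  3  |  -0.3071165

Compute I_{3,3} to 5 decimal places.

I_{1,1} = -0.2749761 + (-0.2749761 − (-0.1620047))/3 = -0.3126332
I_{2,1} = -0.3007947 + (-0.3007947 − (-0.2749761))/3 = -0.3094009
I_{3,1} = (4·(-0.3071165) − (-0.3007947)) / 3 = -0.3092238
I_{2,2} = -0.3094009 + (-0.3094009 − (-0.3126332))/15 = -0.3091854
I_{3,2} = -0.3092238 + (-0.3092238 − (-0.3094009))/15 = -0.3092120
I_{3,3} = (64·(-0.3092120) − (-0.3091854)) / 63 = -0.3092124

-0.30921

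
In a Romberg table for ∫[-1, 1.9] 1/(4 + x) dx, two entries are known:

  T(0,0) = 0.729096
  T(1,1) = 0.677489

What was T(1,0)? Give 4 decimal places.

0.6904

From T(1,1) = (4·T(1,0) − T(0,0))/3, solve for T(1,0):
4·T(1,0) = 3·0.677489 + 0.729096 = 2.761563
T(1,0) = 0.690391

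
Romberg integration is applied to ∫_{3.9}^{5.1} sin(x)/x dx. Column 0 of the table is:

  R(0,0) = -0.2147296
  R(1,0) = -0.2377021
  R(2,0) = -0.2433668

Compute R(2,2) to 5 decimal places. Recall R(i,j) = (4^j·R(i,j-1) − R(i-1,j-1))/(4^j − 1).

Richardson extrapolation on the trapezoidal column (denominator 4−1=3):
R(1,1) = (4·(-0.2377021) − (-0.2147296)) / 3 = -0.2453596
R(2,1) = (4·(-0.2433668) − (-0.2377021)) / 3 = -0.2452550
R(2,2) = (16·(-0.2452550) − (-0.2453596)) / 15 = -0.2452480

-0.24525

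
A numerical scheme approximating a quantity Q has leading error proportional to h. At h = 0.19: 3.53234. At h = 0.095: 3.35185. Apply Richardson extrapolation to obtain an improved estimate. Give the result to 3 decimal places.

3.171

The leading error scales as h; refining by a factor of 2 reduces it by 2^1 = 2.
Extrapolated value = (2·A(h/2) − A(h)) / (2 − 1)
= (2·3.35185 − 3.53234) / 1
= 3.17136 / 1 = 3.17136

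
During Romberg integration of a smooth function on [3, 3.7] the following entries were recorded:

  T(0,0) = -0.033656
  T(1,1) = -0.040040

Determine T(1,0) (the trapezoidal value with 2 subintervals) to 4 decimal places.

From T(1,1) = (4·T(1,0) − T(0,0))/3, solve for T(1,0):
4·T(1,0) = 3·(-0.040040) + (-0.033656) = -0.153776
T(1,0) = -0.038444

-0.0384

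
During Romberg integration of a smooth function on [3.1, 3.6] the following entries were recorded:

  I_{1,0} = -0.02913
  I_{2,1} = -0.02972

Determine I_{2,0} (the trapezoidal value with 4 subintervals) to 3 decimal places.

-0.030

From I_{2,1} = (4·I_{2,0} − I_{1,0})/3, solve for I_{2,0}:
4·I_{2,0} = 3·(-0.02972) + (-0.02913) = -0.11829
I_{2,0} = -0.02957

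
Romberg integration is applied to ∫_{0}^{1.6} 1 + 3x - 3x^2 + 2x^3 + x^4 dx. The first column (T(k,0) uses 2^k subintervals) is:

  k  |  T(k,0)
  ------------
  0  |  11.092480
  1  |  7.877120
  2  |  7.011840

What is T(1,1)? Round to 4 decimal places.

Richardson extrapolation on the trapezoidal column (denominator 4−1=3):
T(1,1) = 7.877120 + (7.877120 − 11.092480)/3 = 6.805333

6.8053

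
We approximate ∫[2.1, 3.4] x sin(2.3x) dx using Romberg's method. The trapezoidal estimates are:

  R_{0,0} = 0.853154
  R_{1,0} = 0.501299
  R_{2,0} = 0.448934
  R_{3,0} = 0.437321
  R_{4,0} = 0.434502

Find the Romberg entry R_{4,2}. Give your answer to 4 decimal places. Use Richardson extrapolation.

R_{3,1} = 0.437321 + (0.437321 − 0.448934)/3 = 0.433450
R_{4,1} = (4·0.434502 − 0.437321) / 3 = 0.433562
R_{4,2} = 0.433562 + (0.433562 − 0.433450)/15 = 0.433569

0.4336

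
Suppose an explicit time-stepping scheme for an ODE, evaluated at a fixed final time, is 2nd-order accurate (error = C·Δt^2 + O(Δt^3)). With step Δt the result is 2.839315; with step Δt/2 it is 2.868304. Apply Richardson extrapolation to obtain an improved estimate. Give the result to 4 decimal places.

2.8780

The leading error scales as Δt^2; refining by a factor of 2 reduces it by 2^2 = 4.
Extrapolated value = (4·A(Δt/2) − A(Δt)) / (4 − 1)
= (4·2.868304 − 2.839315) / 3
= 8.633901 / 3 = 2.877967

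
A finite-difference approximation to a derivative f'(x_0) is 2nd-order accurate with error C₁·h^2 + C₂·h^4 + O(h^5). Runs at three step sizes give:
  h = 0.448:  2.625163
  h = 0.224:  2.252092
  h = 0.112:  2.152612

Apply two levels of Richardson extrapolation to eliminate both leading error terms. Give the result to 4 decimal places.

First eliminate the h^2 term (factor 2^2 = 4):
  B₁ = (4·2.252092 − 2.625163)/3 = 2.127735
  B₂ = (4·2.152612 − 2.252092)/3 = 2.119452
Then eliminate the h^4 term (factor 2^4 = 16):
  (16·2.119452 − 2.127735)/15 = 2.118900

2.1189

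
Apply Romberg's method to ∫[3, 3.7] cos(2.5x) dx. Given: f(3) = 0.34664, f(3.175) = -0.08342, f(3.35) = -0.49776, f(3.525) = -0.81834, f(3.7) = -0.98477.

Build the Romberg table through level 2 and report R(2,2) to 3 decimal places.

R(0,0) (trapezoid, 1 panel, h=0.7000): -0.22335
R(1,0) (trapezoid, 2 panels, h=0.3500): -0.28589
R(2,0) (trapezoid, 4 panels, h=0.1750): -0.30075
R(1,1) = -0.28589 + (-0.28589 − (-0.22335))/3 = -0.30674
R(2,1) = -0.30075 + (-0.30075 − (-0.28589))/3 = -0.30570
R(2,2) = -0.30570 + (-0.30570 − (-0.30674))/15 = -0.30563

-0.306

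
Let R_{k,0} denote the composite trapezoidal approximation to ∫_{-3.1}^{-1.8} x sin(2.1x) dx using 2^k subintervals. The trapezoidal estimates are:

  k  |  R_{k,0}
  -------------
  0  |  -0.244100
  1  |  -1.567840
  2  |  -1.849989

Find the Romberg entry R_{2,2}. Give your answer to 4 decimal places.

-1.9397

Richardson extrapolation on the trapezoidal column (denominator 4−1=3):
R_{1,1} = -1.567840 + (-1.567840 − (-0.244100))/3 = -2.009087
R_{2,1} = (4·(-1.849989) − (-1.567840)) / 3 = -1.944039
R_{2,2} = -1.944039 + (-1.944039 − (-2.009087))/15 = -1.939702
(Column j=1 coincides with Simpson's rule on the same nodes.)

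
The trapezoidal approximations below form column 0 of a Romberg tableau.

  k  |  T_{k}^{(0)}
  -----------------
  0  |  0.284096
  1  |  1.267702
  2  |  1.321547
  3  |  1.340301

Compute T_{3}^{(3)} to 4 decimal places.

Richardson extrapolation on the trapezoidal column (denominator 4−1=3):
T_{1}^{(1)} = (4·1.267702 − 0.284096) / 3 = 1.595571
T_{2}^{(1)} = 1.321547 + (1.321547 − 1.267702)/3 = 1.339495
T_{3}^{(1)} = 1.340301 + (1.340301 − 1.321547)/3 = 1.346552
T_{2}^{(2)} = 1.339495 + (1.339495 − 1.595571)/15 = 1.322423
T_{3}^{(2)} = 1.346552 + (1.346552 − 1.339495)/15 = 1.347022
T_{3}^{(3)} = (64·1.347022 − 1.322423) / 63 = 1.347412
(Column j=1 coincides with Simpson's rule on the same nodes.)

1.3474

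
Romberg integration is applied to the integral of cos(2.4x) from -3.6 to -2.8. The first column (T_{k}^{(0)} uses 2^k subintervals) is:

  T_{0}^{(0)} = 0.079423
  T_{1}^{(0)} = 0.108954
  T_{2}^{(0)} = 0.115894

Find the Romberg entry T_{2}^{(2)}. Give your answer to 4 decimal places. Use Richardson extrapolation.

0.1182

Richardson extrapolation on the trapezoidal column (denominator 4−1=3):
T_{1}^{(1)} = 0.108954 + (0.108954 − 0.079423)/3 = 0.118798
T_{2}^{(1)} = 0.115894 + (0.115894 − 0.108954)/3 = 0.118207
T_{2}^{(2)} = (16·0.118207 − 0.118798) / 15 = 0.118168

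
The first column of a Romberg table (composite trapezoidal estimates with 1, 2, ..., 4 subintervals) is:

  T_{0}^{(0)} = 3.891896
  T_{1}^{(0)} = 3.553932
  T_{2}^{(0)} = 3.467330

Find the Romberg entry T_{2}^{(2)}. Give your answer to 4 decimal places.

3.4383

Richardson extrapolation on the trapezoidal column (denominator 4−1=3):
T_{1}^{(1)} = (4·3.553932 − 3.891896) / 3 = 3.441277
T_{2}^{(1)} = (4·3.467330 − 3.553932) / 3 = 3.438463
T_{2}^{(2)} = (16·3.438463 − 3.441277) / 15 = 3.438275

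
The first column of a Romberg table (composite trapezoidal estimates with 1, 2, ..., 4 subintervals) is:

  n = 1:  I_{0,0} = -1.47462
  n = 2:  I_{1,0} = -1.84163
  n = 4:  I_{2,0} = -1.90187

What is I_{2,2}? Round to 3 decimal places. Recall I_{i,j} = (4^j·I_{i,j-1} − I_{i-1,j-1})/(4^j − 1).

-1.919

Richardson extrapolation on the trapezoidal column (denominator 4−1=3):
I_{1,1} = (4·(-1.84163) − (-1.47462)) / 3 = -1.96397
I_{2,1} = (4·(-1.90187) − (-1.84163)) / 3 = -1.92195
I_{2,2} = -1.92195 + (-1.92195 − (-1.96397))/15 = -1.91915
(Column j=1 coincides with Simpson's rule on the same nodes.)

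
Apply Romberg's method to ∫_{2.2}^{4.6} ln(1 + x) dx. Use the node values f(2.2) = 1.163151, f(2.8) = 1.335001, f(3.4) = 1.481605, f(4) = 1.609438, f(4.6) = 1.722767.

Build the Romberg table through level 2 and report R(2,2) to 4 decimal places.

3.5254

R(0,0) (trapezoid, 1 panel, h=2.4000): 3.463102
R(1,0) (trapezoid, 2 panels, h=1.2000): 3.509477
R(2,0) (trapezoid, 4 panels, h=0.6000): 3.521402
R(1,1) = 3.509477 + (3.509477 − 3.463102)/3 = 3.524935
R(2,1) = 3.521402 + (3.521402 − 3.509477)/3 = 3.525377
R(2,2) = 3.525377 + (3.525377 − 3.524935)/15 = 3.525406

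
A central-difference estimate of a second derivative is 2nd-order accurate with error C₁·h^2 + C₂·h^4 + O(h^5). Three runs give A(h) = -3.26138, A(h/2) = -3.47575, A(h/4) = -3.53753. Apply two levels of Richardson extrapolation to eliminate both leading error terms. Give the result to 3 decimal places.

-3.559

First eliminate the h^2 term (factor 2^2 = 4):
  B₁ = (4·(-3.47575) − (-3.26138))/3 = -3.54721
  B₂ = (4·(-3.53753) − (-3.47575))/3 = -3.55812
Then eliminate the h^4 term (factor 2^4 = 16):
  (16·(-3.55812) − (-3.54721))/15 = -3.55885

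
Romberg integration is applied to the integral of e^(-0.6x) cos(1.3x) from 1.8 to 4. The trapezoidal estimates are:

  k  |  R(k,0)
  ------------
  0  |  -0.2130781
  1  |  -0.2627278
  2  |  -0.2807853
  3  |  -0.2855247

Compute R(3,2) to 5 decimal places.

R(2,1) = -0.2807853 + (-0.2807853 − (-0.2627278))/3 = -0.2868045
R(3,1) = (4·(-0.2855247) − (-0.2807853)) / 3 = -0.2871045
R(3,2) = -0.2871045 + (-0.2871045 − (-0.2868045))/15 = -0.2871245

-0.28712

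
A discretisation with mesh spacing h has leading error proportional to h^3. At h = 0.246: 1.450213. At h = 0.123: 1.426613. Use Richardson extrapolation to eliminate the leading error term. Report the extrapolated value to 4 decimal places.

Extrapolated value = (8·A(h/2) − A(h)) / (8 − 1)
= (8·1.426613 − 1.450213) / 7
= 9.962691 / 7 = 1.423242

1.4232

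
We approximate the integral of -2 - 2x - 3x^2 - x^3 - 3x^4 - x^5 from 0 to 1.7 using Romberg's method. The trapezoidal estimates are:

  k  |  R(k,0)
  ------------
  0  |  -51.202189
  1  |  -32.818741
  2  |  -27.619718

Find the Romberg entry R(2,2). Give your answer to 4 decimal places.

R(1,1) = -32.818741 + (-32.818741 − (-51.202189))/3 = -26.690925
R(2,1) = (4·(-27.619718) − (-32.818741)) / 3 = -25.886710
R(2,2) = (16·(-25.886710) − (-26.690925)) / 15 = -25.833096

-25.8331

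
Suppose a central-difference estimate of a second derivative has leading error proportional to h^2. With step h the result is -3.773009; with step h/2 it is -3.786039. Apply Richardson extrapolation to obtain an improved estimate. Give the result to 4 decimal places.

The leading error scales as h^2; refining by a factor of 2 reduces it by 2^2 = 4.
Extrapolated value = (4·A(h/2) − A(h)) / (4 − 1)
= (4·(-3.786039) − (-3.773009)) / 3
= -11.371147 / 3 = -3.790382

-3.7904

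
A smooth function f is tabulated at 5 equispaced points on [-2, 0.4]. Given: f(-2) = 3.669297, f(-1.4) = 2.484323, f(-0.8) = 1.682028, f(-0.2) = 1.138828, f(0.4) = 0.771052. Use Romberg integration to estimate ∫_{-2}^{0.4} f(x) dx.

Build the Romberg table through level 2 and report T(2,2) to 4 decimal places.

T(0,0) (trapezoid, 1 panel, h=2.4000): 5.328419
T(1,0) (trapezoid, 2 panels, h=1.2000): 4.682643
T(2,0) (trapezoid, 4 panels, h=0.6000): 4.515212
T(1,1) = 4.682643 + (4.682643 − 5.328419)/3 = 4.467384
T(2,1) = 4.515212 + (4.515212 − 4.682643)/3 = 4.459402
T(2,2) = 4.459402 + (4.459402 − 4.467384)/15 = 4.458870

4.4589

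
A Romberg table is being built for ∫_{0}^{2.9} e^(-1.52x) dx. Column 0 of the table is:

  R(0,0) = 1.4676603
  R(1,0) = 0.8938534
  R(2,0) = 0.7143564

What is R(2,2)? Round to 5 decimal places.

0.65132

Richardson extrapolation on the trapezoidal column (denominator 4−1=3):
R(1,1) = 0.8938534 + (0.8938534 − 1.4676603)/3 = 0.7025844
R(2,1) = (4·0.7143564 − 0.8938534) / 3 = 0.6545241
R(2,2) = 0.6545241 + (0.6545241 − 0.7025844)/15 = 0.6513201
(Column j=1 coincides with Simpson's rule on the same nodes.)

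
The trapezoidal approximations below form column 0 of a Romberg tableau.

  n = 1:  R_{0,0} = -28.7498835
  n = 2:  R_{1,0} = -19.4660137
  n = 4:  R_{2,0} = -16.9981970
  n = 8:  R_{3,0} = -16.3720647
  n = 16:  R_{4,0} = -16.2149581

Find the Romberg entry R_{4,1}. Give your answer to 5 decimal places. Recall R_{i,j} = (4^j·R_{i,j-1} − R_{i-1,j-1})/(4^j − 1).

Richardson extrapolation on the trapezoidal column (denominator 4−1=3):
R_{4,1} = (4·(-16.2149581) − (-16.3720647)) / 3 = -16.1625892

-16.16259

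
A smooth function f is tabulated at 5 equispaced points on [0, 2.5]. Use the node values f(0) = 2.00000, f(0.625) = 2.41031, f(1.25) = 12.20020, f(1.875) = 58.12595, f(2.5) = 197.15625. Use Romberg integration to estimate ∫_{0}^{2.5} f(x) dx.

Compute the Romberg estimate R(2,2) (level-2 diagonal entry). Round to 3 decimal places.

R(0,0) (trapezoid, 1 panel, h=2.5000): 248.94531
R(1,0) (trapezoid, 2 panels, h=1.2500): 139.72291
R(2,0) (trapezoid, 4 panels, h=0.6250): 107.69662
R(1,1) = 139.72291 + (139.72291 − 248.94531)/3 = 103.31544
R(2,1) = 107.69662 + (107.69662 − 139.72291)/3 = 97.02119
R(2,2) = 97.02119 + (97.02119 − 103.31544)/15 = 96.60157

96.602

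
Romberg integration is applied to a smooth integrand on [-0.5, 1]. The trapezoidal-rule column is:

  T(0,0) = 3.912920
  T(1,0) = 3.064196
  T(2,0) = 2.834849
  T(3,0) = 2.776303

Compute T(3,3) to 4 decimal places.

2.7567

T(1,1) = 3.064196 + (3.064196 − 3.912920)/3 = 2.781288
T(2,1) = (4·2.834849 − 3.064196) / 3 = 2.758400
T(3,1) = 2.776303 + (2.776303 − 2.834849)/3 = 2.756788
T(2,2) = 2.758400 + (2.758400 − 2.781288)/15 = 2.756874
T(3,2) = 2.756788 + (2.756788 − 2.758400)/15 = 2.756681
T(3,3) = (64·2.756681 − 2.756874) / 63 = 2.756678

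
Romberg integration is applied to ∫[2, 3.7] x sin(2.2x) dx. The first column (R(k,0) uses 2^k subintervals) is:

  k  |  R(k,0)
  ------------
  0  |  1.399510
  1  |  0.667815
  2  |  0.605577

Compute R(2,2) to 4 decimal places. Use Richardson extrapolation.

R(1,1) = 0.667815 + (0.667815 − 1.399510)/3 = 0.423917
R(2,1) = (4·0.605577 − 0.667815) / 3 = 0.584831
R(2,2) = 0.584831 + (0.584831 − 0.423917)/15 = 0.595559

0.5956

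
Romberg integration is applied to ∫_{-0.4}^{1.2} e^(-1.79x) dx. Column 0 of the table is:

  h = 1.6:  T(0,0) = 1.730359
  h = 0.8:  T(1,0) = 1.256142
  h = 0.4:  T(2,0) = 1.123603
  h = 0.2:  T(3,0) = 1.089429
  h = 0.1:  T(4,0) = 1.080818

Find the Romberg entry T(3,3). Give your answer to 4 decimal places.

Richardson extrapolation on the trapezoidal column (denominator 4−1=3):
T(1,1) = 1.256142 + (1.256142 − 1.730359)/3 = 1.098070
T(2,1) = (4·1.123603 − 1.256142) / 3 = 1.079423
T(3,1) = 1.089429 + (1.089429 − 1.123603)/3 = 1.078038
T(2,2) = 1.079423 + (1.079423 − 1.098070)/15 = 1.078180
T(3,2) = (16·1.078038 − 1.079423) / 15 = 1.077946
T(3,3) = (64·1.077946 − 1.078180) / 63 = 1.077942

1.0779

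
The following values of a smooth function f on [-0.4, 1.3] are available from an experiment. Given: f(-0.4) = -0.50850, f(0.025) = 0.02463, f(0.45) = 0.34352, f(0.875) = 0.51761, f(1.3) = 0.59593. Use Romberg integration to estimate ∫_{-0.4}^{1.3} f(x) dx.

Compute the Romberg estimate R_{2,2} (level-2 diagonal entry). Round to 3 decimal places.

R_{0,0} (trapezoid, 1 panel, h=1.7000): 0.07432
R_{1,0} (trapezoid, 2 panels, h=0.8500): 0.32915
R_{2,0} (trapezoid, 4 panels, h=0.4250): 0.39503
R_{1,1} = 0.32915 + (0.32915 − 0.07432)/3 = 0.41409
R_{2,1} = 0.39503 + (0.39503 − 0.32915)/3 = 0.41699
R_{2,2} = 0.41699 + (0.41699 − 0.41409)/15 = 0.41718

0.417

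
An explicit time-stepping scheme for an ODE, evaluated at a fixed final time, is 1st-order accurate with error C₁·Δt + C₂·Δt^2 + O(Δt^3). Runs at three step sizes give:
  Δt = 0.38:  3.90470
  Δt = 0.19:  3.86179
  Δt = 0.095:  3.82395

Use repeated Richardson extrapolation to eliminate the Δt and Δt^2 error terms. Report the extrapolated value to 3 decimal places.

3.775

First eliminate the Δt term (factor 2^1 = 2):
  B₁ = (2·3.86179 − 3.90470)/1 = 3.81888
  B₂ = (2·3.82395 − 3.86179)/1 = 3.78611
Then eliminate the Δt^2 term (factor 2^2 = 4):
  (4·3.78611 − 3.81888)/3 = 3.77519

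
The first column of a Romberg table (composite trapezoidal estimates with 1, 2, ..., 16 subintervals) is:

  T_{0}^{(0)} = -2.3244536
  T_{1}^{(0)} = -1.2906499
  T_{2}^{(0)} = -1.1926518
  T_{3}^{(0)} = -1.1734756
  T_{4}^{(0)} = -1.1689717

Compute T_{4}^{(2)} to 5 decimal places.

Richardson extrapolation on the trapezoidal column (denominator 4−1=3):
T_{3}^{(1)} = -1.1734756 + (-1.1734756 − (-1.1926518))/3 = -1.1670835
T_{4}^{(1)} = (4·(-1.1689717) − (-1.1734756)) / 3 = -1.1674704
T_{4}^{(2)} = -1.1674704 + (-1.1674704 − (-1.1670835))/15 = -1.1674962

-1.16750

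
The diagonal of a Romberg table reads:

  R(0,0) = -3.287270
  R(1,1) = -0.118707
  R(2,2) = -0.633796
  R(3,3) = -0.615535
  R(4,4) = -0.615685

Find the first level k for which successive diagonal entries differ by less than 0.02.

|R(1,1) − R(0,0)| = 3.168563 ≥ 0.02
|R(2,2) − R(1,1)| = 0.515089 ≥ 0.02
|R(3,3) − R(2,2)| = 0.018261 < 0.02

k = 3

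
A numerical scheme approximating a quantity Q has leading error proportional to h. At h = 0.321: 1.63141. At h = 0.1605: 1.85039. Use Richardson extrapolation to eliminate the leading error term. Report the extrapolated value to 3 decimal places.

Extrapolated value = (2·A(h/2) − A(h)) / (2 − 1)
= (2·1.85039 − 1.63141) / 1
= 2.06937 / 1 = 2.06937

2.069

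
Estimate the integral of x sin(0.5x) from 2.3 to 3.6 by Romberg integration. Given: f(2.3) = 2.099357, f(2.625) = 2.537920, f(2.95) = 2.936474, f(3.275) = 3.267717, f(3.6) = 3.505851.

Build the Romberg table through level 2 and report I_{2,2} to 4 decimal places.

I_{0,0} (trapezoid, 1 panel, h=1.3000): 3.643385
I_{1,0} (trapezoid, 2 panels, h=0.6500): 3.730401
I_{2,0} (trapezoid, 4 panels, h=0.3250): 3.752032
I_{1,1} = 3.730401 + (3.730401 − 3.643385)/3 = 3.759406
I_{2,1} = 3.752032 + (3.752032 − 3.730401)/3 = 3.759242
I_{2,2} = 3.759242 + (3.759242 − 3.759406)/15 = 3.759231

3.7592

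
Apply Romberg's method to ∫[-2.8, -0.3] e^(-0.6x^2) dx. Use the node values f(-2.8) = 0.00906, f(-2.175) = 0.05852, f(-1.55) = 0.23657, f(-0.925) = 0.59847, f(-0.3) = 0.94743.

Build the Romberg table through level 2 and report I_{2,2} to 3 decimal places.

I_{0,0} (trapezoid, 1 panel, h=2.5000): 1.19561
I_{1,0} (trapezoid, 2 panels, h=1.2500): 0.89352
I_{2,0} (trapezoid, 4 panels, h=0.6250): 0.85738
I_{1,1} = 0.89352 + (0.89352 − 1.19561)/3 = 0.79282
I_{2,1} = 0.85738 + (0.85738 − 0.89352)/3 = 0.84533
I_{2,2} = 0.84533 + (0.84533 − 0.79282)/15 = 0.84883

0.849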